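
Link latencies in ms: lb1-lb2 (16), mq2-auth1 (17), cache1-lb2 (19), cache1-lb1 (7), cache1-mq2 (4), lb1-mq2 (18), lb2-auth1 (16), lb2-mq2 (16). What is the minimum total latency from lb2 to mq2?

16

Checking several routes:
lb2 → cache1 → mq2: 19 + 4 = 23
lb2 → mq2: 16
lb2 → auth1 → mq2: 16 + 17 = 33
lb2 → lb1 → cache1 → mq2: 16 + 7 + 4 = 27
Best route has total 16 ms.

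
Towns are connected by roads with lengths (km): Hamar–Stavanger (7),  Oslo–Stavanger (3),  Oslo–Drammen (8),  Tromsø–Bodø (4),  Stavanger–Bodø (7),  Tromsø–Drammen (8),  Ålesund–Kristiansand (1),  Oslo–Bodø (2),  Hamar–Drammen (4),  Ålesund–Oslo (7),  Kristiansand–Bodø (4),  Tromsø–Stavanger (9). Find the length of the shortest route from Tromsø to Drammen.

8

A few of the Tromsø→Drammen routes:
Tromsø → Bodø → Oslo → Stavanger → Hamar → Drammen: 4 + 2 + 3 + 7 + 4 = 20
Tromsø → Stavanger → Oslo → Drammen: 9 + 3 + 8 = 20
Tromsø → Bodø → Oslo → Drammen: 4 + 2 + 8 = 14
Tromsø → Stavanger → Hamar → Drammen: 9 + 7 + 4 = 20
Tromsø → Drammen: 8
The minimum is 8 km.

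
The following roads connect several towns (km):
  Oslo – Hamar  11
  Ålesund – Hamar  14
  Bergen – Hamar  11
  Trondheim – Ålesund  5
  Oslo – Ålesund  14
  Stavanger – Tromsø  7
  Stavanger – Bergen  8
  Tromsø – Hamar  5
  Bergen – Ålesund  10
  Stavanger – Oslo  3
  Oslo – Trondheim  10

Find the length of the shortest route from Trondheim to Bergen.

15

A few of the Trondheim→Bergen routes:
Trondheim-Oslo-Hamar-Bergen: 10 + 11 + 11 = 32
Trondheim-Oslo-Stavanger-Bergen: 10 + 3 + 8 = 21
Trondheim-Oslo-Ålesund-Bergen: 10 + 14 + 10 = 34
Trondheim-Ålesund-Oslo-Stavanger-Bergen: 5 + 14 + 3 + 8 = 30
Trondheim-Ålesund-Hamar-Bergen: 5 + 14 + 11 = 30
Trondheim-Ålesund-Bergen: 5 + 10 = 15
Best route has total 15 km.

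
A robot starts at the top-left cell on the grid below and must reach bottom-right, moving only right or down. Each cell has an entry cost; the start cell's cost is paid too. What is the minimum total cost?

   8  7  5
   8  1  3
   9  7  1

One optimal route is [0,0]→[0,1]→[1,1]→[1,2]→[2,2].
Its cost is 8 + 7 + 1 + 3 + 1 = 20.
(Top row then right column would cost 24.)

20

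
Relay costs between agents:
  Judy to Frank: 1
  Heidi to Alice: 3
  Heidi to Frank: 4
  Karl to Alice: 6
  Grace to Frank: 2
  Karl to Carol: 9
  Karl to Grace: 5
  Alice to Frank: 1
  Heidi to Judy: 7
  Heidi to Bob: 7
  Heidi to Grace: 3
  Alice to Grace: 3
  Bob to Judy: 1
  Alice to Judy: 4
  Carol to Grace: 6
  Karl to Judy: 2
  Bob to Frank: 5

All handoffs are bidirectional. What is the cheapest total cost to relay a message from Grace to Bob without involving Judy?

Comparing a few candidate routes:
Grace - Frank - Bob: 2 + 5 = 7
Grace - Heidi - Alice - Frank - Bob: 3 + 3 + 1 + 5 = 12
Grace - Heidi - Bob: 3 + 7 = 10
Grace - Alice - Frank - Bob: 3 + 1 + 5 = 9
Grace - Heidi - Frank - Bob: 3 + 4 + 5 = 12
Shortest: 7.

7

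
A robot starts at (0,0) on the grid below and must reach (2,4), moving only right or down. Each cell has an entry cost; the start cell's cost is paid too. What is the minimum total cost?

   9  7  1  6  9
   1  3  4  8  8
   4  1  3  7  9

33

Best path: [0,0] → [1,0] → [1,1] → [2,1] → [2,2] → [2,3] → [2,4]
Cost: 9 + 1 + 3 + 1 + 3 + 7 + 9 = 33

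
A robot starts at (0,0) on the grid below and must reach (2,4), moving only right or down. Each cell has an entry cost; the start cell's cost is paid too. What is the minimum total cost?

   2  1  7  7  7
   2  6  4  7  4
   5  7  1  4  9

27

Path r0c0 -> r0c1 -> r1c1 -> r1c2 -> r2c2 -> r2c3 -> r2c4: 2 + 1 + 6 + 4 + 1 + 4 + 9 = 27.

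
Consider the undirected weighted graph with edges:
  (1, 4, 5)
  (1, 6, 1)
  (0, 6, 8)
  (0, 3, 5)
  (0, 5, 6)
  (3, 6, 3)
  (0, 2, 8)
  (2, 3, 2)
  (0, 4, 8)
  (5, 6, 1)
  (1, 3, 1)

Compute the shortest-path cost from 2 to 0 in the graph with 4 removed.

7

Checking several routes:
2 → 3 → 0: 2 + 5 = 7
2 → 3 → 1 → 6 → 5 → 0: 2 + 1 + 1 + 1 + 6 = 11
2 → 3 → 6 → 5 → 0: 2 + 3 + 1 + 6 = 12
2 → 3 → 1 → 6 → 0: 2 + 1 + 1 + 8 = 12
2 → 0: 8
Best route has total 7.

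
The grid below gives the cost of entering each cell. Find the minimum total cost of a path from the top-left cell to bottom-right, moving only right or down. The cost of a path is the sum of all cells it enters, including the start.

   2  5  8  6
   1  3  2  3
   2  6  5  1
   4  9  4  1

Cheapest: r0c0→r1c0→r1c1→r1c2→r1c3→r2c3→r3c3
  2 + 1 + 3 + 2 + 3 + 1 + 1 = 13

13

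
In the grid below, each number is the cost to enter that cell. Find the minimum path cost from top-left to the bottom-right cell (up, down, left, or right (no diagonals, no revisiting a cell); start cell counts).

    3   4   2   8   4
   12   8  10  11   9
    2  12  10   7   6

Best path: (0,0) (0,1) (0,2) (0,3) (0,4) (1,4) (2,4)
Cost: 3 + 4 + 2 + 8 + 4 + 9 + 6 = 36

36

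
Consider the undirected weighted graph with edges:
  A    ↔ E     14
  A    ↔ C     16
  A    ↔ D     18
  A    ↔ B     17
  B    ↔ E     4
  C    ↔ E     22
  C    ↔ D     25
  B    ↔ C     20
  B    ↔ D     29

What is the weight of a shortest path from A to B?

17

Checking several routes:
A→C→B: 16 + 20 = 36
A→E→B: 14 + 4 = 18
A→D→B: 18 + 29 = 47
A→C→E→B: 16 + 22 + 4 = 42
A→B: 17
Shortest: 17.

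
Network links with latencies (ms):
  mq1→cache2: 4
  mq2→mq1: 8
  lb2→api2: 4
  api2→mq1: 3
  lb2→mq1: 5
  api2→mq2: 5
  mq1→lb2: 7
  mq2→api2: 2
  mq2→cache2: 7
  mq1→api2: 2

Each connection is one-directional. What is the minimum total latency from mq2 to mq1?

Routes from mq2 to mq1:
mq2 - api2 - mq1: 2 + 3 = 5
mq2 - mq1: 8
Best route has total 5 ms.

5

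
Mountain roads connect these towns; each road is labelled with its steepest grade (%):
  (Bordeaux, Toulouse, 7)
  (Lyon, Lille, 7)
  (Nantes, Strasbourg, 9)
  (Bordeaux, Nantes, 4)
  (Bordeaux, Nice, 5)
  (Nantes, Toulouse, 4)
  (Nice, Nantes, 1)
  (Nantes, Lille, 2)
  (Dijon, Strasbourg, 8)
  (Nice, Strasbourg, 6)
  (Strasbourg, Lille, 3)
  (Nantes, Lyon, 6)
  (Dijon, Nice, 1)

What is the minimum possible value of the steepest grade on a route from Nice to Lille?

2

Checking several routes:
Nice → Strasbourg → Lille: max(6, 3) = 6
Nice → Bordeaux → Toulouse → Nantes → Lyon → Lille: max(5, 7, 4, 6, 7) = 7
Nice → Bordeaux → Nantes → Lille: max(5, 4, 2) = 5
Nice → Nantes → Lille: max(1, 2) = 2
Smallest bottleneck: 2%.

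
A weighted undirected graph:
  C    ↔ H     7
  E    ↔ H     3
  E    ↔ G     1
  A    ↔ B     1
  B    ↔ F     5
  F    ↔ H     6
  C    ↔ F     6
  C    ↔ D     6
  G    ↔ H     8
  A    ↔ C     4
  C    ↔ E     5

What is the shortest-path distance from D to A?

Some routes from D to A:
D → C → A: 6 + 4 = 10
D → C → H → F → B → A: 6 + 7 + 6 + 5 + 1 = 25
D → C → F → B → A: 6 + 6 + 5 + 1 = 18
D → C → E → H → F → B → A: 6 + 5 + 3 + 6 + 5 + 1 = 26
Shortest: 10.

10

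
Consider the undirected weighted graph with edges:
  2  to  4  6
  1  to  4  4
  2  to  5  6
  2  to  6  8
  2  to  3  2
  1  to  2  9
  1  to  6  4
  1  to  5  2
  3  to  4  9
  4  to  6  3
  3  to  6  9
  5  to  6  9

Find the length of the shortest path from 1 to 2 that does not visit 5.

9

Comparing a few candidate routes:
1-4-2: 4 + 6 = 10
1-6-4-2: 4 + 3 + 6 = 13
1-2: 9
1-6-2: 4 + 8 = 12
The minimum is 9.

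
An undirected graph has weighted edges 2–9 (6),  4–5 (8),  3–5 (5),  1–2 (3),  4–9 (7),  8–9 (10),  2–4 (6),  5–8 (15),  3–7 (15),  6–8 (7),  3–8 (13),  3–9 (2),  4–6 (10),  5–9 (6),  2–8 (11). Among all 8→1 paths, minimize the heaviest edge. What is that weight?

Comparing a few candidate routes:
8-9-4-2-1: max(10, 7, 6, 3) = 10
8-9-3-5-4-2-1: max(10, 2, 5, 8, 6, 3) = 10
8-6-4-9-2-1: max(7, 10, 7, 6, 3) = 10
8-9-2-1: max(10, 6, 3) = 10
8-9-5-4-2-1: max(10, 6, 8, 6, 3) = 10
8-6-4-2-1: max(7, 10, 6, 3) = 10
Best route has worst link 10.

10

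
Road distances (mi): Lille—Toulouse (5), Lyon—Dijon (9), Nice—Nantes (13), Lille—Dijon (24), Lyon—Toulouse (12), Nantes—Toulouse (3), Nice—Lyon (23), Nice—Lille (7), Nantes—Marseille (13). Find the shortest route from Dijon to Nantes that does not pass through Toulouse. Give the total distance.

44

Paths from Dijon to Nantes avoiding Toulouse:
Dijon → Lyon → Nice → Nantes: 9 + 23 + 13 = 45
Dijon → Lille → Nice → Nantes: 24 + 7 + 13 = 44
Shortest: 44 mi.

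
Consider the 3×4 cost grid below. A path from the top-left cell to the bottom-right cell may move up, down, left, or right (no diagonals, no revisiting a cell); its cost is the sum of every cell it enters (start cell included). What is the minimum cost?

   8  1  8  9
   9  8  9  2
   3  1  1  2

Best path: (0,0) -> (0,1) -> (1,1) -> (2,1) -> (2,2) -> (2,3)
Cost: 8 + 1 + 8 + 1 + 1 + 2 = 21

21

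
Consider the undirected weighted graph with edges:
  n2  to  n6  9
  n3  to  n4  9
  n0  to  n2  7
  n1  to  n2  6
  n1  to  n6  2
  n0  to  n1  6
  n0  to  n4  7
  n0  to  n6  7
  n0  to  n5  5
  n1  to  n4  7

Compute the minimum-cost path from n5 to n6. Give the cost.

Checking several routes:
n5 - n0 - n1 - n2 - n6: 5 + 6 + 6 + 9 = 26
n5 - n0 - n6: 5 + 7 = 12
n5 - n0 - n2 - n1 - n6: 5 + 7 + 6 + 2 = 20
n5 - n0 - n1 - n6: 5 + 6 + 2 = 13
n5 - n0 - n2 - n6: 5 + 7 + 9 = 21
n5 - n0 - n4 - n1 - n6: 5 + 7 + 7 + 2 = 21
The minimum is 12.

12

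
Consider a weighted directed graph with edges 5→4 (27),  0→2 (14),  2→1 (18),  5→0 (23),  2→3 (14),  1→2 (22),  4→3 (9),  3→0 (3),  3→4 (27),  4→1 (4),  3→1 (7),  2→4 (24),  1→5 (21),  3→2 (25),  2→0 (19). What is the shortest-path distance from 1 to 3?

Routes from 1 to 3:
1 → 5 → 4 → 3: 21 + 27 + 9 = 57
1 → 5 → 0 → 2 → 4 → 3: 21 + 23 + 14 + 24 + 9 = 91
1 → 2 → 3: 22 + 14 = 36
1 → 2 → 4 → 3: 22 + 24 + 9 = 55
1 → 5 → 0 → 2 → 3: 21 + 23 + 14 + 14 = 72
Best route has total 36.

36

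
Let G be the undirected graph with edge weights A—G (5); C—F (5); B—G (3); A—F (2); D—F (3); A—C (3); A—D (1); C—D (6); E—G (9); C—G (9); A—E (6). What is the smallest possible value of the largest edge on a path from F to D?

A few of the F→D routes:
F → A → D: max(2, 1) = 2
F → C → A → D: max(5, 3, 1) = 5
F → D: max(3) = 3
Best route has worst link 2.

2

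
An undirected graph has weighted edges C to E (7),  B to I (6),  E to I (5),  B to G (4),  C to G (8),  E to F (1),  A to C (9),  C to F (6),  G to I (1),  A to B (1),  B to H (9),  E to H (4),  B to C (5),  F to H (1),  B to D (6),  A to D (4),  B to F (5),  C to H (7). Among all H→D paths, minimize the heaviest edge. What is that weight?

Checking several routes:
H → E → I → G → B → A → D: max(4, 5, 1, 4, 1, 4) = 5
H → F → E → I → G → B → A → D: max(1, 1, 5, 1, 4, 1, 4) = 5
H → F → B → D: max(1, 5, 6) = 6
H → E → F → B → A → D: max(4, 1, 5, 1, 4) = 5
H → F → B → A → D: max(1, 5, 1, 4) = 5
Smallest bottleneck: 5.

5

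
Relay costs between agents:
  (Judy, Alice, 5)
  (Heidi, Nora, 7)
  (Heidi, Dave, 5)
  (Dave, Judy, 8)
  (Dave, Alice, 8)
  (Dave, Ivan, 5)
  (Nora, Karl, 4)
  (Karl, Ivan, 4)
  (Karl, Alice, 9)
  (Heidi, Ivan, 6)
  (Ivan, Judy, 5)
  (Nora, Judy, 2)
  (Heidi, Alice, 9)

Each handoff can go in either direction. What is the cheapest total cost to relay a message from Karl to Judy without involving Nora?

Comparing a few candidate routes:
Karl - Ivan - Dave - Alice - Judy: 4 + 5 + 8 + 5 = 22
Karl - Alice - Judy: 9 + 5 = 14
Karl - Ivan - Heidi - Dave - Judy: 4 + 6 + 5 + 8 = 23
Karl - Ivan - Dave - Judy: 4 + 5 + 8 = 17
Karl - Ivan - Judy: 4 + 5 = 9
Best route has total 9.

9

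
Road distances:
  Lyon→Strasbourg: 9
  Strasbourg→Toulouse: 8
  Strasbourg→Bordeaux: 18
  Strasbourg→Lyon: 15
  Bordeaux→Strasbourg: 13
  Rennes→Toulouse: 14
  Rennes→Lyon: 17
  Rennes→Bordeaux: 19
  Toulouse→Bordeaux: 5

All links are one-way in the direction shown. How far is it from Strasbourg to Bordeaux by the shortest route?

13

Paths from Strasbourg to Bordeaux:
Strasbourg→Toulouse→Bordeaux: 8 + 5 = 13
Strasbourg→Bordeaux: 18
The minimum is 13.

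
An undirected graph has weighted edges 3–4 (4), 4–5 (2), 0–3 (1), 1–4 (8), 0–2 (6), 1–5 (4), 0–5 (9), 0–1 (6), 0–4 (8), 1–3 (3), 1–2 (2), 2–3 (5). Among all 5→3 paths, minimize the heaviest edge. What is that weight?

4

Comparing a few candidate routes:
5 - 4 - 3: max(2, 4) = 4
5 - 1 - 2 - 3: max(4, 2, 5) = 5
5 - 1 - 3: max(4, 3) = 4
The minimum achievable maximum is 4.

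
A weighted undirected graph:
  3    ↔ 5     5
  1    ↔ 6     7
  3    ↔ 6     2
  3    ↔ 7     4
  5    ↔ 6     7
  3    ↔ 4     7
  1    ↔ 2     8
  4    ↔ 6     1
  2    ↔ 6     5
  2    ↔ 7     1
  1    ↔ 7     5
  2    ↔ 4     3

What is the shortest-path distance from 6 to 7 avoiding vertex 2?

6

Checking several routes:
6 -> 3 -> 7: 2 + 4 = 6
6 -> 4 -> 3 -> 7: 1 + 7 + 4 = 12
6 -> 1 -> 7: 7 + 5 = 12
The minimum is 6.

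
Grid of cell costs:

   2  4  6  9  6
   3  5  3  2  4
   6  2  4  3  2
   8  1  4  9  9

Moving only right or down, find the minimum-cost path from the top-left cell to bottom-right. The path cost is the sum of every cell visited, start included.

29

Path (0,0)→(1,0)→(1,1)→(1,2)→(1,3)→(2,3)→(2,4)→(3,4): 2 + 3 + 5 + 3 + 2 + 3 + 2 + 9 = 29.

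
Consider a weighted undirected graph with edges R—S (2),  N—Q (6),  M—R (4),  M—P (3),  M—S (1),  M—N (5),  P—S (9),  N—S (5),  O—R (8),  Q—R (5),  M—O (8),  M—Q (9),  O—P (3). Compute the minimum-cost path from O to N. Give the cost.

11

A few of the O→N routes:
O -> P -> M -> N: 3 + 3 + 5 = 11
O -> P -> M -> S -> N: 3 + 3 + 1 + 5 = 12
O -> M -> N: 8 + 5 = 13
The minimum is 11.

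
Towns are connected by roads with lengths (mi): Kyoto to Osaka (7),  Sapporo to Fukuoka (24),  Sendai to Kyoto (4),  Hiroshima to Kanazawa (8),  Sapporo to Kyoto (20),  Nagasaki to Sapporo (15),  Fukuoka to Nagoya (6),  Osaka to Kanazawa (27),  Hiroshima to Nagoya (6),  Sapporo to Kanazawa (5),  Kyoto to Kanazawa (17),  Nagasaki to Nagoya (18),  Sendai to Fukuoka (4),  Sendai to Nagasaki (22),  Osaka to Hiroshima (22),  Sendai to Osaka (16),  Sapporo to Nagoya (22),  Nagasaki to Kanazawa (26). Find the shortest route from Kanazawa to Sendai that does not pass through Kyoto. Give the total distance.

24

Comparing a few candidate routes:
Kanazawa - Sapporo - Nagoya - Fukuoka - Sendai: 5 + 22 + 6 + 4 = 37
Kanazawa - Sapporo - Fukuoka - Sendai: 5 + 24 + 4 = 33
Kanazawa - Osaka - Sendai: 27 + 16 = 43
Kanazawa - Hiroshima - Nagoya - Fukuoka - Sendai: 8 + 6 + 6 + 4 = 24
Kanazawa - Sapporo - Nagasaki - Sendai: 5 + 15 + 22 = 42
Shortest: 24 mi.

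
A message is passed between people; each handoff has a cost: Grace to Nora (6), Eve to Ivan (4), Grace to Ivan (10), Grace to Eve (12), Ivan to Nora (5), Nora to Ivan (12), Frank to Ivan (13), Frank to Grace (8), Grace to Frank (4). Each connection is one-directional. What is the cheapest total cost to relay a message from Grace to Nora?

Candidate routes:
Grace→Frank→Ivan→Nora: 4 + 13 + 5 = 22
Grace→Ivan→Nora: 10 + 5 = 15
Grace→Nora: 6
Grace→Eve→Ivan→Nora: 12 + 4 + 5 = 21
Shortest: 6.

6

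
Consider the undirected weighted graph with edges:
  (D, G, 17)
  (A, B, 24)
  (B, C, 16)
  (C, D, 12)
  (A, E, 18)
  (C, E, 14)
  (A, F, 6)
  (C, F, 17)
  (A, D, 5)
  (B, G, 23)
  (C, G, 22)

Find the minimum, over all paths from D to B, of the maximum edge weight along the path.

Comparing a few candidate routes:
D-A-E-C-B: max(5, 18, 14, 16) = 18
D-C-B: max(12, 16) = 16
D-A-F-C-B: max(5, 6, 17, 16) = 17
Best route has worst link 16.

16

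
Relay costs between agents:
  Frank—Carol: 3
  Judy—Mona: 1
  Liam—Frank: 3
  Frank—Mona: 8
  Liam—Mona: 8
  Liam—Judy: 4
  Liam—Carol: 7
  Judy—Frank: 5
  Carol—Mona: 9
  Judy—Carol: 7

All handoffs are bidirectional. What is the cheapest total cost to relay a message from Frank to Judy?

Comparing a few candidate routes:
Frank → Liam → Judy: 3 + 4 = 7
Frank → Judy: 5
Frank → Mona → Judy: 8 + 1 = 9
Frank → Carol → Judy: 3 + 7 = 10
Best route has total 5.

5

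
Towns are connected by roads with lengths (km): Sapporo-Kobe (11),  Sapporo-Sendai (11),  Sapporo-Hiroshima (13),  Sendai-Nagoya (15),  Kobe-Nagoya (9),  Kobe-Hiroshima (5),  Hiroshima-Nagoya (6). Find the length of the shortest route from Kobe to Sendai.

Some routes from Kobe to Sendai:
Kobe-Nagoya-Sendai: 9 + 15 = 24
Kobe-Hiroshima-Nagoya-Sendai: 5 + 6 + 15 = 26
Kobe-Sapporo-Sendai: 11 + 11 = 22
Shortest: 22 km.

22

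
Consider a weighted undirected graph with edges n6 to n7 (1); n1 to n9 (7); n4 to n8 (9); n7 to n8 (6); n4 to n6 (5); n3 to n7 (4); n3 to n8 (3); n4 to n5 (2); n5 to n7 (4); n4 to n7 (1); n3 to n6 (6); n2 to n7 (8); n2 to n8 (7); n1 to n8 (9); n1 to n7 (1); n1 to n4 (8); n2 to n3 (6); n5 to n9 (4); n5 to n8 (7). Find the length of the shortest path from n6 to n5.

A few of the n6→n5 routes:
n6 -> n4 -> n5: 5 + 2 = 7
n6 -> n7 -> n5: 1 + 4 = 5
n6 -> n7 -> n4 -> n5: 1 + 1 + 2 = 4
Shortest: 4.

4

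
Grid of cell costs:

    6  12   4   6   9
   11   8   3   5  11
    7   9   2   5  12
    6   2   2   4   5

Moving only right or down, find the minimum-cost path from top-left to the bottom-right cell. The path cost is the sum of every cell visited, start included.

Cheapest: [0,0] [0,1] [0,2] [1,2] [2,2] [3,2] [3,3] [3,4]
  6 + 12 + 4 + 3 + 2 + 2 + 4 + 5 = 38

38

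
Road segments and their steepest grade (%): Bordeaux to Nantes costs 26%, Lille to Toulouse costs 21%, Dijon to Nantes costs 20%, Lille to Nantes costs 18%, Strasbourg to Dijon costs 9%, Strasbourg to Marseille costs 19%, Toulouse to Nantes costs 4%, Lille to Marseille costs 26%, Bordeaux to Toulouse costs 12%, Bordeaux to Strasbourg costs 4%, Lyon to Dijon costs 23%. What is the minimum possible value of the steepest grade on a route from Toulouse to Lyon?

23

Comparing a few candidate routes:
Toulouse-Nantes-Lille-Marseille-Strasbourg-Dijon-Lyon: max(4, 18, 26, 19, 9, 23) = 26
Toulouse-Lille-Nantes-Bordeaux-Strasbourg-Dijon-Lyon: max(21, 18, 26, 4, 9, 23) = 26
Toulouse-Nantes-Dijon-Lyon: max(4, 20, 23) = 23
Toulouse-Nantes-Bordeaux-Strasbourg-Dijon-Lyon: max(4, 26, 4, 9, 23) = 26
Toulouse-Bordeaux-Strasbourg-Dijon-Lyon: max(12, 4, 9, 23) = 23
Toulouse-Lille-Nantes-Dijon-Lyon: max(21, 18, 20, 23) = 23
Best route has worst link 23%.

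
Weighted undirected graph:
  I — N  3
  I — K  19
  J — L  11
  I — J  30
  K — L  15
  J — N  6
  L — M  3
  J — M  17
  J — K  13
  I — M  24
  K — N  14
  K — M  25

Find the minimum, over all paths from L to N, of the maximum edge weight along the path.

11

Checking several routes:
L→J→K→N: max(11, 13, 14) = 14
L→K→N: max(15, 14) = 15
L→K→J→N: max(15, 13, 6) = 15
L→J→N: max(11, 6) = 11
Best route has worst link 11.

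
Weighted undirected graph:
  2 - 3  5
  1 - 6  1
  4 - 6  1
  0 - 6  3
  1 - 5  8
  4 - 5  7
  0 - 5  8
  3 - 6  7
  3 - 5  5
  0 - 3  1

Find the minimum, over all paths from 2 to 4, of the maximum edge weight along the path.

A few of the 2→4 routes:
2→3→0→5→1→6→4: max(5, 1, 8, 8, 1, 1) = 8
2→3→6→4: max(5, 7, 1) = 7
2→3→0→6→4: max(5, 1, 3, 1) = 5
2→3→0→5→4: max(5, 1, 8, 7) = 8
2→3→5→4: max(5, 5, 7) = 7
The minimum achievable maximum is 5.

5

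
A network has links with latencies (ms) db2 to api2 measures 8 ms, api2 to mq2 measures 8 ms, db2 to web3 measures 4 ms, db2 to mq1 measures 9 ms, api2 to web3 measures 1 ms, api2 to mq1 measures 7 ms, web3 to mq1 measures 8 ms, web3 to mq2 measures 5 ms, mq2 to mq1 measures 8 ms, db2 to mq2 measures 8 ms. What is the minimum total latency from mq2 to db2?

Checking several routes:
mq2 -> web3 -> db2: 5 + 4 = 9
mq2 -> db2: 8
mq2 -> api2 -> web3 -> db2: 8 + 1 + 4 = 13
Shortest: 8 ms.

8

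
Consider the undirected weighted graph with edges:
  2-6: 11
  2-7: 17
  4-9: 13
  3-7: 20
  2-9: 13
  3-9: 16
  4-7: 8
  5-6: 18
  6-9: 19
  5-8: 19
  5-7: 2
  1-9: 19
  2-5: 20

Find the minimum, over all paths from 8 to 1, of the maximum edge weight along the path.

Checking several routes:
8 → 5 → 7 → 2 → 6 → 9 → 1: max(19, 2, 17, 11, 19, 19) = 19
8 → 5 → 7 → 4 → 9 → 1: max(19, 2, 8, 13, 19) = 19
8 → 5 → 7 → 2 → 9 → 1: max(19, 2, 17, 13, 19) = 19
Smallest bottleneck: 19.

19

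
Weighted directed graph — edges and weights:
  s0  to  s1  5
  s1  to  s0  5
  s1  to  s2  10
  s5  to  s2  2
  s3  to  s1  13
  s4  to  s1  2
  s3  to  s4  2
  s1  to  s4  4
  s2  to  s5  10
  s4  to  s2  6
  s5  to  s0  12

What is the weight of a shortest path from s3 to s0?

9

A few of the s3→s0 routes:
s3 -> s4 -> s1 -> s0: 2 + 2 + 5 = 9
s3 -> s1 -> s0: 13 + 5 = 18
s3 -> s4 -> s1 -> s2 -> s5 -> s0: 2 + 2 + 10 + 10 + 12 = 36
s3 -> s4 -> s2 -> s5 -> s0: 2 + 6 + 10 + 12 = 30
Shortest: 9.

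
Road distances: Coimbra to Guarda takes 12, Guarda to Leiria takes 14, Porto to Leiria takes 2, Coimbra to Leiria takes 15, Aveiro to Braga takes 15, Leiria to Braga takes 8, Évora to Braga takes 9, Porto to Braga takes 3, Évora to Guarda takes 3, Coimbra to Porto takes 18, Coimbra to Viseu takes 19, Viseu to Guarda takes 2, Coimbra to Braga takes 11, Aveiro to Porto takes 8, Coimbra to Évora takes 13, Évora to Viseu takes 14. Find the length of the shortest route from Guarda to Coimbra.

12

Comparing a few candidate routes:
Guarda -> Coimbra: 12
Guarda -> Viseu -> Évora -> Coimbra: 2 + 14 + 13 = 29
Guarda -> Évora -> Coimbra: 3 + 13 = 16
Guarda -> Évora -> Braga -> Coimbra: 3 + 9 + 11 = 23
Guarda -> Viseu -> Coimbra: 2 + 19 = 21
The minimum is 12.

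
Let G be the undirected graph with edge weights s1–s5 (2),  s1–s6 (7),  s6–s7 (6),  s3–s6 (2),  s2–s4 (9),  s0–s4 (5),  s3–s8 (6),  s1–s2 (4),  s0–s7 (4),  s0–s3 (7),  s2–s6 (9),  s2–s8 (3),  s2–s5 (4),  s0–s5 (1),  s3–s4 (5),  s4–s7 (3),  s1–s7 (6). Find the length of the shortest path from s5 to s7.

Some routes from s5 to s7:
s5 - s0 - s4 - s7: 1 + 5 + 3 = 9
s5 - s1 - s7: 2 + 6 = 8
s5 - s1 - s6 - s7: 2 + 7 + 6 = 15
s5 - s0 - s7: 1 + 4 = 5
s5 - s2 - s1 - s7: 4 + 4 + 6 = 14
The minimum is 5.

5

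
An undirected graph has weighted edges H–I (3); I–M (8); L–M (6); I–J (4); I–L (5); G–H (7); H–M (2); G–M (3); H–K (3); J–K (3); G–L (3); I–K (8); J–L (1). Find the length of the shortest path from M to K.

5

Checking several routes:
M→G→L→J→K: 3 + 3 + 1 + 3 = 10
M→H→K: 2 + 3 = 5
M→L→J→K: 6 + 1 + 3 = 10
M→H→I→J→K: 2 + 3 + 4 + 3 = 12
Best route has total 5.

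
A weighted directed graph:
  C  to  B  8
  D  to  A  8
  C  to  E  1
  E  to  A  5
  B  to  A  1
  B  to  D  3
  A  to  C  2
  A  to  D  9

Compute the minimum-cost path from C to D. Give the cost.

11

Paths from C to D:
C -> B -> A -> D: 8 + 1 + 9 = 18
C -> B -> D: 8 + 3 = 11
C -> E -> A -> D: 1 + 5 + 9 = 15
The minimum is 11.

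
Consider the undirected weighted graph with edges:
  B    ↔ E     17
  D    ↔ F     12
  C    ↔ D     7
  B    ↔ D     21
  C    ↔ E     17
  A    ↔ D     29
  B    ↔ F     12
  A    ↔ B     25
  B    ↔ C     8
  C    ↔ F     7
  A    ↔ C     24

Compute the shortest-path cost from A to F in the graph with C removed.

37

Candidate routes:
A -> D -> F: 29 + 12 = 41
A -> D -> B -> F: 29 + 21 + 12 = 62
A -> B -> F: 25 + 12 = 37
A -> B -> D -> F: 25 + 21 + 12 = 58
The minimum is 37.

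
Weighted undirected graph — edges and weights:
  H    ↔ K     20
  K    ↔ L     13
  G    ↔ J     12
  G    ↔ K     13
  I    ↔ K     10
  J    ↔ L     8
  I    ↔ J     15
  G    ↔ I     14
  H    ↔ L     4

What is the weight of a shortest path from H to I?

27

Comparing a few candidate routes:
H→K→I: 20 + 10 = 30
H→L→J→I: 4 + 8 + 15 = 27
H→L→K→I: 4 + 13 + 10 = 27
H→L→J→G→I: 4 + 8 + 12 + 14 = 38
Best route has total 27.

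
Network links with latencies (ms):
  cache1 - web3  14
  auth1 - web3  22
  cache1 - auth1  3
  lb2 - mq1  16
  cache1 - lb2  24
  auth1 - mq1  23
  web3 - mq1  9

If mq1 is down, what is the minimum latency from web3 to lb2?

38

Candidate routes:
web3→cache1→lb2: 14 + 24 = 38
web3→auth1→cache1→lb2: 22 + 3 + 24 = 49
Shortest: 38 ms.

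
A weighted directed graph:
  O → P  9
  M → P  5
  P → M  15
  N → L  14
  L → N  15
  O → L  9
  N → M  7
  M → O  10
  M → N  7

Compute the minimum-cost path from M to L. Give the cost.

19

Paths from M to L:
M -> N -> L: 7 + 14 = 21
M -> O -> L: 10 + 9 = 19
Shortest: 19.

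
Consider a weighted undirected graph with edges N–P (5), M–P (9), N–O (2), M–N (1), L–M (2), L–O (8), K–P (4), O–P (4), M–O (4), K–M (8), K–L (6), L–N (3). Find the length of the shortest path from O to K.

8

Checking several routes:
O-P-K: 4 + 4 = 8
O-N-M-K: 2 + 1 + 8 = 11
O-N-P-K: 2 + 5 + 4 = 11
O-N-M-L-K: 2 + 1 + 2 + 6 = 11
The minimum is 8.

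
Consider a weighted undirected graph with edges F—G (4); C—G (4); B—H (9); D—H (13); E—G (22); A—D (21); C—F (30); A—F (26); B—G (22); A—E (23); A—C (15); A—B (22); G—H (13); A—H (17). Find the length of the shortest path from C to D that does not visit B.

30

Comparing a few candidate routes:
C → A → D: 15 + 21 = 36
C → A → H → D: 15 + 17 + 13 = 45
C → G → F → A → D: 4 + 4 + 26 + 21 = 55
C → G → H → D: 4 + 13 + 13 = 30
The minimum is 30.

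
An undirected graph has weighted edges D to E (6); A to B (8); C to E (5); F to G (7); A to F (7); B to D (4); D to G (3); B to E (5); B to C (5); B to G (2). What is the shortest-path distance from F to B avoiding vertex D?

9

Routes from F to B avoiding D:
F-A-B: 7 + 8 = 15
F-G-B: 7 + 2 = 9
Shortest: 9.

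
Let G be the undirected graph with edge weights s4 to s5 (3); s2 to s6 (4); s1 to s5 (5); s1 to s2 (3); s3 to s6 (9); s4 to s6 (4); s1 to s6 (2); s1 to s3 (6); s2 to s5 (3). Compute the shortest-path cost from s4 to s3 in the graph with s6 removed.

Candidate routes:
s4-s5-s1-s3: 3 + 5 + 6 = 14
s4-s5-s2-s1-s3: 3 + 3 + 3 + 6 = 15
The minimum is 14.

14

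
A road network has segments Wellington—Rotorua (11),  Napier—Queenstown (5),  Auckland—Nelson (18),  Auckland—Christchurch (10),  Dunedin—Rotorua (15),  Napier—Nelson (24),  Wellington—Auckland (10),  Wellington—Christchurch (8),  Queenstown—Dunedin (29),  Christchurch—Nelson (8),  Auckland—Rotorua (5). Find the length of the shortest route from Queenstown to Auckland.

47

A few of the Queenstown→Auckland routes:
Queenstown → Napier → Nelson → Auckland: 5 + 24 + 18 = 47
Queenstown → Napier → Nelson → Christchurch → Auckland: 5 + 24 + 8 + 10 = 47
Queenstown → Napier → Nelson → Christchurch → Wellington → Auckland: 5 + 24 + 8 + 8 + 10 = 55
Queenstown → Dunedin → Rotorua → Auckland: 29 + 15 + 5 = 49
Best route has total 47 mi.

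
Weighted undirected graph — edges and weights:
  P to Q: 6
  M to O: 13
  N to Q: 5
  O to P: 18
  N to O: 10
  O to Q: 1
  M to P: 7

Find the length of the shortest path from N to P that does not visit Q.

Paths from N to P avoiding Q:
N -> O -> M -> P: 10 + 13 + 7 = 30
N -> O -> P: 10 + 18 = 28
Best route has total 28.

28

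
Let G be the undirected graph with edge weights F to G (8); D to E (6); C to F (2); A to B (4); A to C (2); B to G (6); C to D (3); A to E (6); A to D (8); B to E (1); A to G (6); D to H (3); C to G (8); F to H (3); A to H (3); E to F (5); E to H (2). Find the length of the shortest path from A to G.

Checking several routes:
A→C→F→G: 2 + 2 + 8 = 12
A→H→E→B→G: 3 + 2 + 1 + 6 = 12
A→B→G: 4 + 6 = 10
A→C→G: 2 + 8 = 10
A→G: 6
Shortest: 6.

6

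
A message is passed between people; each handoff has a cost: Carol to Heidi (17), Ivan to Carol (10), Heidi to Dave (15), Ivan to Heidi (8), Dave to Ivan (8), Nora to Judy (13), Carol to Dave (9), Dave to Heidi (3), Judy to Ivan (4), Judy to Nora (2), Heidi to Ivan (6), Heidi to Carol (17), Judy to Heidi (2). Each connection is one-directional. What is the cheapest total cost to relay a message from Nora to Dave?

Comparing a few candidate routes:
Nora - Judy - Ivan - Heidi - Dave: 13 + 4 + 8 + 15 = 40
Nora - Judy - Ivan - Carol - Dave: 13 + 4 + 10 + 9 = 36
Nora - Judy - Heidi - Dave: 13 + 2 + 15 = 30
Best route has total 30.

30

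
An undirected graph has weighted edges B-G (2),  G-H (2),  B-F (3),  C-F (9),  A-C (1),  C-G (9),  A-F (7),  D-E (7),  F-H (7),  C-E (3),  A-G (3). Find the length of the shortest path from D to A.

11

Some routes from D to A:
D-E-C-F-B-G-A: 7 + 3 + 9 + 3 + 2 + 3 = 27
D-E-C-G-A: 7 + 3 + 9 + 3 = 22
D-E-C-A: 7 + 3 + 1 = 11
D-E-C-F-A: 7 + 3 + 9 + 7 = 26
Shortest: 11.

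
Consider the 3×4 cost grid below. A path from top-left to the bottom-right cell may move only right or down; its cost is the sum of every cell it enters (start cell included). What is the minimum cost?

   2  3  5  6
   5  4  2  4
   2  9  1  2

One optimal route is [0,0] → [0,1] → [1,1] → [1,2] → [2,2] → [2,3].
Its cost is 2 + 3 + 4 + 2 + 1 + 2 = 14.
(Top row then right column would cost 22.)

14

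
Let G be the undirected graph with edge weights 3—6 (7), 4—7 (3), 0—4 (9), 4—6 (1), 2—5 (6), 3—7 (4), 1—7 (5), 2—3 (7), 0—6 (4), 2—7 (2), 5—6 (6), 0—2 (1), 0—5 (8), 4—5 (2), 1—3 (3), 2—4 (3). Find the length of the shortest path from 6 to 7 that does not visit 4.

7

Some routes from 6 to 7 avoiding 4:
6→0→2→7: 4 + 1 + 2 = 7
6→3→1→7: 7 + 3 + 5 = 15
6→3→7: 7 + 4 = 11
6→5→2→7: 6 + 6 + 2 = 14
6→3→2→7: 7 + 7 + 2 = 16
The minimum is 7.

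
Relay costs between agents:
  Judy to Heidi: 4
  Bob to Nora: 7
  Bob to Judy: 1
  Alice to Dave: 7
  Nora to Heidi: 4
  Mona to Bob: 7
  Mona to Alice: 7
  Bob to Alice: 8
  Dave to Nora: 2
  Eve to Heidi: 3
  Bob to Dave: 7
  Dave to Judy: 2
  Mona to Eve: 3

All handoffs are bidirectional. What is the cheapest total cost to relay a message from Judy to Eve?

7

Some routes from Judy to Eve:
Judy-Heidi-Eve: 4 + 3 = 7
Judy-Dave-Nora-Heidi-Eve: 2 + 2 + 4 + 3 = 11
Judy-Bob-Mona-Eve: 1 + 7 + 3 = 11
The minimum is 7.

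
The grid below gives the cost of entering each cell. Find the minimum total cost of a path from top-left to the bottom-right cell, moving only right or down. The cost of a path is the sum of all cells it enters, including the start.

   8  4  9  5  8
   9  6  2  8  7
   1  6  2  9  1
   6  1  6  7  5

37

Take r0c0 → r0c1 → r1c1 → r1c2 → r2c2 → r2c3 → r2c4 → r3c4 for a total of 8 + 4 + 6 + 2 + 2 + 9 + 1 + 5 = 37.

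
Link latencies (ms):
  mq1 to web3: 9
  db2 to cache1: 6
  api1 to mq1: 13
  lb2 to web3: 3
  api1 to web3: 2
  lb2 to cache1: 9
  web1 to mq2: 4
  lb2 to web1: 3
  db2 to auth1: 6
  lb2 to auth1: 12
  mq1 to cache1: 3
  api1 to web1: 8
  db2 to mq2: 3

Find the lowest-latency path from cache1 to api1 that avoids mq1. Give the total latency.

Checking several routes:
cache1-db2-mq2-web1-lb2-web3-api1: 6 + 3 + 4 + 3 + 3 + 2 = 21
cache1-db2-auth1-lb2-web3-api1: 6 + 6 + 12 + 3 + 2 = 29
cache1-lb2-web3-api1: 9 + 3 + 2 = 14
cache1-db2-auth1-lb2-web1-api1: 6 + 6 + 12 + 3 + 8 = 35
cache1-db2-mq2-web1-api1: 6 + 3 + 4 + 8 = 21
cache1-lb2-web1-api1: 9 + 3 + 8 = 20
Shortest: 14 ms.

14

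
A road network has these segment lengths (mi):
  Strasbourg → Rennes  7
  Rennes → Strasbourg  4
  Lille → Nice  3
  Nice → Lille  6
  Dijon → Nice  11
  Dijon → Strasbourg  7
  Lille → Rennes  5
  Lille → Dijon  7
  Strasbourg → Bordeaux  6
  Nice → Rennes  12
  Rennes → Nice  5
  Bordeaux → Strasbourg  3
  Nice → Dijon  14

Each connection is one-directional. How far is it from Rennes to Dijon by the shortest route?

18

Candidate routes:
Rennes → Nice → Lille → Dijon: 5 + 6 + 7 = 18
Rennes → Nice → Dijon: 5 + 14 = 19
Best route has total 18 mi.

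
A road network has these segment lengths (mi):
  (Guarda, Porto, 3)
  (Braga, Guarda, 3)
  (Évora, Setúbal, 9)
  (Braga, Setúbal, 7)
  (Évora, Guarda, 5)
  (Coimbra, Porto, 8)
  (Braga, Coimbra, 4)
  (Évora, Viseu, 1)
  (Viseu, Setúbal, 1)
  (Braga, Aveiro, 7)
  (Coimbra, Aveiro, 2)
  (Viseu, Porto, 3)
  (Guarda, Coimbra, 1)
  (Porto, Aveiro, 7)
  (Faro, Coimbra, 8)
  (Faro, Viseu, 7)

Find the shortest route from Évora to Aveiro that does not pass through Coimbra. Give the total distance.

11

A few of the Évora→Aveiro routes:
Évora - Viseu - Porto - Aveiro: 1 + 3 + 7 = 11
Évora - Guarda - Braga - Aveiro: 5 + 3 + 7 = 15
Évora - Guarda - Porto - Aveiro: 5 + 3 + 7 = 15
Shortest: 11 mi.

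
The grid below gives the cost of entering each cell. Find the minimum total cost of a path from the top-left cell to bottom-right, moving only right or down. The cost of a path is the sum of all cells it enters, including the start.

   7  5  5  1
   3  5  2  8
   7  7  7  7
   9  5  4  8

36

Best path: [0,0] → [1,0] → [1,1] → [1,2] → [2,2] → [3,2] → [3,3]
Cost: 7 + 3 + 5 + 2 + 7 + 4 + 8 = 36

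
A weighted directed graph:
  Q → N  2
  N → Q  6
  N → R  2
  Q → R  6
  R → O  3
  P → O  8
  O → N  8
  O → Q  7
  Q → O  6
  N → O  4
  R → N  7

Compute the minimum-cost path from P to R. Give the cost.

Some routes from P to R:
P -> O -> Q -> R: 8 + 7 + 6 = 21
P -> O -> Q -> N -> R: 8 + 7 + 2 + 2 = 19
P -> O -> N -> R: 8 + 8 + 2 = 18
Shortest: 18.

18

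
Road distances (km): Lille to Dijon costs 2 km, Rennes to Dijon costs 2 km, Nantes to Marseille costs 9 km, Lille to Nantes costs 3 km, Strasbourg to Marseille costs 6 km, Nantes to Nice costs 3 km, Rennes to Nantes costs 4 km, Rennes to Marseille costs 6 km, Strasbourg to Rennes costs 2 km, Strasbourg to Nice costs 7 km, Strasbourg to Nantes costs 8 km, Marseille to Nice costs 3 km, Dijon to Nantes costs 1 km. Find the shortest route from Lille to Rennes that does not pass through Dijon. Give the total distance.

7

A few of the Lille→Rennes routes:
Lille-Nantes-Nice-Strasbourg-Rennes: 3 + 3 + 7 + 2 = 15
Lille-Nantes-Marseille-Rennes: 3 + 9 + 6 = 18
Lille-Nantes-Rennes: 3 + 4 = 7
Lille-Nantes-Nice-Marseille-Rennes: 3 + 3 + 3 + 6 = 15
Lille-Nantes-Strasbourg-Rennes: 3 + 8 + 2 = 13
Lille-Nantes-Nice-Marseille-Strasbourg-Rennes: 3 + 3 + 3 + 6 + 2 = 17
The minimum is 7 km.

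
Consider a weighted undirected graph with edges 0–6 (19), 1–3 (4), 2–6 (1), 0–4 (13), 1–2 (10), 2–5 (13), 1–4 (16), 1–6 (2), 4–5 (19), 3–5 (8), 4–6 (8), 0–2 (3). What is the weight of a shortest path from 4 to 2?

A few of the 4→2 routes:
4→6→2: 8 + 1 = 9
4→6→1→2: 8 + 2 + 10 = 20
4→1→6→2: 16 + 2 + 1 = 19
4→0→2: 13 + 3 = 16
4→1→2: 16 + 10 = 26
Best route has total 9.

9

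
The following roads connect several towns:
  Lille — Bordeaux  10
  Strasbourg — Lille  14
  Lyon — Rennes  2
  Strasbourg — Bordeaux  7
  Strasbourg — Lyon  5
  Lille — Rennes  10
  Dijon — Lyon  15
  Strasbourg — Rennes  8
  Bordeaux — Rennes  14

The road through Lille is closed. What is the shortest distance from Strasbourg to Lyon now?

Routes from Strasbourg to Lyon avoiding Lille:
Strasbourg→Lyon: 5
Strasbourg→Rennes→Lyon: 8 + 2 = 10
Strasbourg→Bordeaux→Rennes→Lyon: 7 + 14 + 2 = 23
Shortest: 5.

5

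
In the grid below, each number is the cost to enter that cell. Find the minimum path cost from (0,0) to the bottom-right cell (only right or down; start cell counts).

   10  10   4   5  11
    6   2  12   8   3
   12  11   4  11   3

Path [0,0] [0,1] [0,2] [0,3] [1,3] [1,4] [2,4]: 10 + 10 + 4 + 5 + 8 + 3 + 3 = 43.
For comparison, the top-then-right route costs 46.

43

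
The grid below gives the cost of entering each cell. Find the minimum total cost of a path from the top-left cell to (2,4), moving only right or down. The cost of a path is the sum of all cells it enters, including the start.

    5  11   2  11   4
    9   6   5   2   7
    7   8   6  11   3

35

Cheapest: (0,0)→(0,1)→(0,2)→(1,2)→(1,3)→(1,4)→(2,4)
  5 + 11 + 2 + 5 + 2 + 7 + 3 = 35
For comparison, the top-then-right route costs 43.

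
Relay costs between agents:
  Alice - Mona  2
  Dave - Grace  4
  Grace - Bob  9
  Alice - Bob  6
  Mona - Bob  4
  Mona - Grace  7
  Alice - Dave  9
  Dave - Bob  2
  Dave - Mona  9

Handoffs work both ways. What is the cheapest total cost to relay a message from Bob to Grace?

A few of the Bob→Grace routes:
Bob - Dave - Grace: 2 + 4 = 6
Bob - Mona - Grace: 4 + 7 = 11
Bob - Grace: 9
Bob - Alice - Mona - Grace: 6 + 2 + 7 = 15
The minimum is 6.

6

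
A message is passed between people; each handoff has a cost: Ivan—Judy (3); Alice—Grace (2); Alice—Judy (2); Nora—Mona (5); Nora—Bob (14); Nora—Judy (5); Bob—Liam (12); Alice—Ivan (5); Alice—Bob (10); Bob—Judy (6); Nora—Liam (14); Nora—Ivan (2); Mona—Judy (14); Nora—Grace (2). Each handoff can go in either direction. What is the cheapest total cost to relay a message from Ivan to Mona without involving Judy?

Paths from Ivan to Mona avoiding Judy:
Ivan - Alice - Grace - Nora - Mona: 5 + 2 + 2 + 5 = 14
Ivan - Alice - Bob - Liam - Nora - Mona: 5 + 10 + 12 + 14 + 5 = 46
Ivan - Nora - Mona: 2 + 5 = 7
Ivan - Alice - Bob - Nora - Mona: 5 + 10 + 14 + 5 = 34
The minimum is 7.

7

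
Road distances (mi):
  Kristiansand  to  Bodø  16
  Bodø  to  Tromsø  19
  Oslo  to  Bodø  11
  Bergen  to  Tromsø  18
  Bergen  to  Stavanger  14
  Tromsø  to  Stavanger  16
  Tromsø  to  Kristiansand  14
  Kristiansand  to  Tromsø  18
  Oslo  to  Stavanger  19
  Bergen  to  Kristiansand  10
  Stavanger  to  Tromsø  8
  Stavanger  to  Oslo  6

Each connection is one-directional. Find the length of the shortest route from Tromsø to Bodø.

Routes from Tromsø to Bodø:
Tromsø -> Kristiansand -> Bodø: 14 + 16 = 30
Tromsø -> Stavanger -> Oslo -> Bodø: 16 + 6 + 11 = 33
The minimum is 30 mi.

30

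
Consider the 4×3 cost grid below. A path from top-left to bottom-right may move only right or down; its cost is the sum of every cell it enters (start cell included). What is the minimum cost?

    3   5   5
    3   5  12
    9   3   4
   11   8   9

27

Path r0c0 → r1c0 → r1c1 → r2c1 → r2c2 → r3c2: 3 + 3 + 5 + 3 + 4 + 9 = 27.
For comparison, the top-then-right route costs 38.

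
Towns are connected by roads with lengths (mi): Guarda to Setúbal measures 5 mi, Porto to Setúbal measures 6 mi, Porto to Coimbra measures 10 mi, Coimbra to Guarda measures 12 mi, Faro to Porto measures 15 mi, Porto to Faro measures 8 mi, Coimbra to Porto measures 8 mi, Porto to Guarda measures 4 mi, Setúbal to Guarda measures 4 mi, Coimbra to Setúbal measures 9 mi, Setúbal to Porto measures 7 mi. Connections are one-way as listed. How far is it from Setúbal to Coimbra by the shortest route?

Paths from Setúbal to Coimbra:
Setúbal-Porto-Coimbra: 7 + 10 = 17
Best route has total 17 mi.

17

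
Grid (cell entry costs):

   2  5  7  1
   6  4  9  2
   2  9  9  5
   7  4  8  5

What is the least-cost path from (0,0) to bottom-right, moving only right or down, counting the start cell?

27

One optimal route is r0c0 -> r0c1 -> r0c2 -> r0c3 -> r1c3 -> r2c3 -> r3c3.
Its cost is 2 + 5 + 7 + 1 + 2 + 5 + 5 = 27.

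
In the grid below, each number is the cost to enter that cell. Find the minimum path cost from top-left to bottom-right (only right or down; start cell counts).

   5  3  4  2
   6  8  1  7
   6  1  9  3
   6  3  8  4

27

Cheapest: [0,0] [0,1] [0,2] [1,2] [1,3] [2,3] [3,3]
  5 + 3 + 4 + 1 + 7 + 3 + 4 = 27
For comparison, the top-then-right route costs 28.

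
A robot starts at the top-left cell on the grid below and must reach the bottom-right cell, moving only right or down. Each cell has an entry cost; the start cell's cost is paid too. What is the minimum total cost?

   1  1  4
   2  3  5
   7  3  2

10

Take (0,0) (0,1) (1,1) (2,1) (2,2) for a total of 1 + 1 + 3 + 3 + 2 = 10.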